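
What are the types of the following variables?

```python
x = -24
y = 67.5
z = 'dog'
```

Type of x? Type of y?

x is int; y is float

int, float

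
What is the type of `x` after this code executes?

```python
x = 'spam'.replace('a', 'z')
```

str.replace() returns str

str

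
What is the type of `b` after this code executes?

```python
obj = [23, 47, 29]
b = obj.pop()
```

list.pop() returns the popped element (int here)

int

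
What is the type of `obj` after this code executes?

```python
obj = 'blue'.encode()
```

str.encode() returns bytes

bytes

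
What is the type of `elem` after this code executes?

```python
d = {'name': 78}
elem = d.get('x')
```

dict.get() returns None when key 'x' is not found and no default given

NoneType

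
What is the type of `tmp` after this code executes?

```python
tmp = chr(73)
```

chr() returns str (single character)

str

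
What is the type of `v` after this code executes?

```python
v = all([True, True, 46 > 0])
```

all() returns bool

bool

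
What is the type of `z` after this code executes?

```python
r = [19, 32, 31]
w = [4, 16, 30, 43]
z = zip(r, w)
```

zip() returns a zip iterator object

zip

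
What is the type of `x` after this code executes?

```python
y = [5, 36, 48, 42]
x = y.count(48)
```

list.count() returns int

int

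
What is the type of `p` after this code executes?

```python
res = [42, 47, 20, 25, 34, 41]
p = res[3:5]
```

Slicing a list always returns a list

list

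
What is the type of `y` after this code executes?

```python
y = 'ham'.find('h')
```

str.find() returns int (index, or -1)

int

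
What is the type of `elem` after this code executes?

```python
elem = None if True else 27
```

Ternary: condition is True, if branch (None) taken → NoneType

NoneType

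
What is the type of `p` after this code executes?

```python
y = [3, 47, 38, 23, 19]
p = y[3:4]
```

Slicing a list always returns a list

list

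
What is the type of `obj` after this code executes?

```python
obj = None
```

None has type NoneType

NoneType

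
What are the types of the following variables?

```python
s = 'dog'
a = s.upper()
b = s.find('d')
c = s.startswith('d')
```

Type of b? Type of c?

str.find() returns int; str.startswith() returns bool

int, bool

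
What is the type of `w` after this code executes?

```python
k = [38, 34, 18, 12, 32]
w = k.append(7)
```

list.append() returns None (mutates in place)

NoneType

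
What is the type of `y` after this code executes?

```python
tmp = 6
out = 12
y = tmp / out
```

int / int always returns float in Python 3 (6 / 12 = 0.5)

float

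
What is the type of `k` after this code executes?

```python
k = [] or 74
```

'or' returns first truthy value (74, which is int)

int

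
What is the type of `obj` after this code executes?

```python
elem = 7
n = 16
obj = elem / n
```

int / int always returns float in Python 3 (7 / 16 = 0.4375)

float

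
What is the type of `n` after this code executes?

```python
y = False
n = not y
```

'not' always returns bool

bool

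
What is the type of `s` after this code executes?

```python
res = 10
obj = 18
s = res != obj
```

Comparison operators return bool

bool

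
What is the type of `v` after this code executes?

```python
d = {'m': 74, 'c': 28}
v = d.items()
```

dict.items() returns a dict_items view

dict_items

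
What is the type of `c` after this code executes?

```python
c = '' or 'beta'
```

'or' returns first truthy value ('beta', which is str)

str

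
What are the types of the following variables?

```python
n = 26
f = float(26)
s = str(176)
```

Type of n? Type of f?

n is int; f is float

int, float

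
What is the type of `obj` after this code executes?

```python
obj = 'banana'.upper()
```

str.upper() returns str

str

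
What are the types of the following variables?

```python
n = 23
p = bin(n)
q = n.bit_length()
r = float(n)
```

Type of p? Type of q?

bin() returns str; int.bit_length() returns int

str, int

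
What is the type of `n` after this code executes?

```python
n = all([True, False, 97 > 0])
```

all() returns bool

bool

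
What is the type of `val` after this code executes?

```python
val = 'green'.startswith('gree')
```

str.startswith() returns bool

bool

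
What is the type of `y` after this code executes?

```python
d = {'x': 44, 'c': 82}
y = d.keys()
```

.keys() returns a dict_keys view object

dict_keys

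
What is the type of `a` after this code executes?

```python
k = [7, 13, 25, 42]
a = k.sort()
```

list.sort() returns None (sorts in place)

NoneType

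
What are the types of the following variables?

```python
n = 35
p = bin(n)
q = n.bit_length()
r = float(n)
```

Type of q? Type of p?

int.bit_length() returns int; bin() returns str

int, str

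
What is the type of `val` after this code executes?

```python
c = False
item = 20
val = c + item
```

bool + int returns int (False is 0, so 0 + 20 = 20)

int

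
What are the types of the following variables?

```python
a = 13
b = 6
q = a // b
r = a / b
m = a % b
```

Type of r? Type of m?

int / int returns float; int % int returns int

float, int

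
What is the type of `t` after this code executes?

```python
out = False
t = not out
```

'not' always returns bool

bool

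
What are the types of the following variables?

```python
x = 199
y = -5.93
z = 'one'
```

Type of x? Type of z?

x is int; z is str

int, str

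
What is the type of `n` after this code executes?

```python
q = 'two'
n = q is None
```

'is' comparison returns bool

bool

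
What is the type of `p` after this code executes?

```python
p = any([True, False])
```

any() returns bool

bool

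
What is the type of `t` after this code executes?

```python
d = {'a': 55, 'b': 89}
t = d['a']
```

Accessing dict[str, int] with key 'a' returns int value 55

int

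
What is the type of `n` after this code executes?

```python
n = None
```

None has type NoneType

NoneType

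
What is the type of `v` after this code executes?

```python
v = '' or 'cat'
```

'or' returns first truthy value ('cat', which is str)

str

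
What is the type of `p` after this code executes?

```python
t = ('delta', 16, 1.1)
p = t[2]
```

Index 2 of tuple is 1.1 which is float

float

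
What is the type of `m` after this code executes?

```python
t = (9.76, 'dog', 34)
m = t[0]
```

Index 0 of tuple is 9.76 which is float

float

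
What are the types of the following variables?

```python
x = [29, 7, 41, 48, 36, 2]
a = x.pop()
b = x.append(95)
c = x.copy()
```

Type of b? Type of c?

list.append() returns None; list.copy() returns list

NoneType, list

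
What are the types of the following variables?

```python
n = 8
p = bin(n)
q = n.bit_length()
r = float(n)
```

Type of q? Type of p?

int.bit_length() returns int; bin() returns str

int, str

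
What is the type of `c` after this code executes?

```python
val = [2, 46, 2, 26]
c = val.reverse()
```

list.reverse() returns None

NoneType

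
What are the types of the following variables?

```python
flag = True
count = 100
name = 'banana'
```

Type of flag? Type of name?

flag is bool; name is str

bool, str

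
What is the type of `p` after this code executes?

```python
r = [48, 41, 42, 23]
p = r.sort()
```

list.sort() returns None (sorts in place)

NoneType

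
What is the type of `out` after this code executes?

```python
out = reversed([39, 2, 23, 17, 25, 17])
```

reversed() on a list returns a list_reverseiterator

list_reverseiterator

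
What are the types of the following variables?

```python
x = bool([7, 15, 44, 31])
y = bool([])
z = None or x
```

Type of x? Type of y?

bool() returns bool; bool() returns bool

bool, bool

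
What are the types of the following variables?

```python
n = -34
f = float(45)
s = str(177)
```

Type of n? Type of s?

n is int; s is str

int, str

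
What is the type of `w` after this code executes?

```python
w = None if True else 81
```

Ternary: condition is True, if branch (None) taken → NoneType

NoneType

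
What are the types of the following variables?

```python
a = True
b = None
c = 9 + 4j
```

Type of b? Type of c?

b is NoneType; c is complex

NoneType, complex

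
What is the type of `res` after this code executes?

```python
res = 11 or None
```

'or' returns first truthy value (11, int)

int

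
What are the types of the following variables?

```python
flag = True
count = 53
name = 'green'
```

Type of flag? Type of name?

flag is bool; name is str

bool, str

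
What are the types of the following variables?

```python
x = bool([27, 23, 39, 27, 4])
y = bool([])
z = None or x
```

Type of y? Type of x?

bool() returns bool; bool() returns bool

bool, bool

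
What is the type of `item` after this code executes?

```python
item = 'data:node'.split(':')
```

str.split() returns list

list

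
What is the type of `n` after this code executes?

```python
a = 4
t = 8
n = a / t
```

int / int always returns float in Python 3 (4 / 8 = 0.5)

float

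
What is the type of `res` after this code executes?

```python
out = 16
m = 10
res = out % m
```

int % int returns int (16 % 10 = 6)

int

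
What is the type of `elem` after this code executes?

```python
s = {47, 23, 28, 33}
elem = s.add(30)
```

set.add() returns None (mutates in place)

NoneType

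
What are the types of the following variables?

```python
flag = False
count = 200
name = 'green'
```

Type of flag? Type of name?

flag is bool; name is str

bool, str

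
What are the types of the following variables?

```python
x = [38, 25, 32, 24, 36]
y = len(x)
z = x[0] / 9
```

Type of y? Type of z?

len() returns int; int / int returns float

int, float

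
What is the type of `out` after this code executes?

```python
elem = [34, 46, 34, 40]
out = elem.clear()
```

list.clear() returns None

NoneType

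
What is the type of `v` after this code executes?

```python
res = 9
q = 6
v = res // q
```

int // int returns int (9 // 6 = 1)

int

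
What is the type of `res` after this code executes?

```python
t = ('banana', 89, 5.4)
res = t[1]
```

Index 1 of tuple is 89 which is int

int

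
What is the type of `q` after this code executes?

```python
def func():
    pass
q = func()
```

A function with no return statement returns None

NoneType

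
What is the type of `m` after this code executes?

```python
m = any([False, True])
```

any() returns bool

bool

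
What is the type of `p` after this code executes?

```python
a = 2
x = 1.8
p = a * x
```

int * float returns float (2 * 1.8 = 3.6)

float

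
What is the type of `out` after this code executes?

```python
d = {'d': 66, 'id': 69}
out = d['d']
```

Accessing dict[str, int] with key 'd' returns int value 66

int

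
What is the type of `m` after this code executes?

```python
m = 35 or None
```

'or' returns first truthy value (35, int)

int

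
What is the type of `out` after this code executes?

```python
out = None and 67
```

'and' returns first falsy value (None)

NoneType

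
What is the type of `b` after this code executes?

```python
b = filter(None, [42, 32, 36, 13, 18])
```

filter() returns a filter iterator object

filter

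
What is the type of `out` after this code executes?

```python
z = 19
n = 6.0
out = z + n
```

int + float returns float (19 + 6.0 = 25.0)

float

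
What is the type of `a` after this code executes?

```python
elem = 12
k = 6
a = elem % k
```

int % int returns int (12 % 6 = 0)

int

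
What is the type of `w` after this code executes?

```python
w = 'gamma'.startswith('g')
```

str.startswith() returns bool

bool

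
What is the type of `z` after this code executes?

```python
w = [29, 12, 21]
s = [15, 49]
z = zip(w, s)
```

zip() returns a zip iterator object

zip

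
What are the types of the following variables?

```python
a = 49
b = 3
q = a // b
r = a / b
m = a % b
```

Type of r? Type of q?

int / int returns float; int // int returns int

float, int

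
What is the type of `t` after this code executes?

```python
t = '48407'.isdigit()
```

str.isdigit() returns bool

bool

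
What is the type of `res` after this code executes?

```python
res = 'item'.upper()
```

str.upper() returns str

str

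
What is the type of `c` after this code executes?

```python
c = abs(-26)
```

abs() of int returns int

int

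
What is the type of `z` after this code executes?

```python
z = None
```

None has type NoneType

NoneType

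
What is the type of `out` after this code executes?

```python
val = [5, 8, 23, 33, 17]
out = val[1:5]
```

Slicing a list always returns a list

list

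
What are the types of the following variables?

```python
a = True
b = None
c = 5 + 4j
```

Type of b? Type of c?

b is NoneType; c is complex

NoneType, complex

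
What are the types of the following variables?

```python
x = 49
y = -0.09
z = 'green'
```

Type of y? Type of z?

y is float; z is str

float, str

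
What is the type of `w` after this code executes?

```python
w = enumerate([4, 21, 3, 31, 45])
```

enumerate() returns an enumerate iterator object

enumerate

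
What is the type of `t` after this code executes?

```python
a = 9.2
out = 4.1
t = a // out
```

float // float returns float (floor division preserves float type)

float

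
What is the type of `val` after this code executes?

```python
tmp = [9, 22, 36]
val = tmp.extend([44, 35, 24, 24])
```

list.extend() returns None

NoneType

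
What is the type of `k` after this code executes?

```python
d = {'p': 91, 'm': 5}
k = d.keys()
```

.keys() returns a dict_keys view object

dict_keys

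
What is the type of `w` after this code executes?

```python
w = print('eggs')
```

print() returns None

NoneType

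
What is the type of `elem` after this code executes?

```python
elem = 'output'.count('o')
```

str.count() returns int

int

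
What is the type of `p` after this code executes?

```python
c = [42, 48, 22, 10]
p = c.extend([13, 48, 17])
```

list.extend() returns None

NoneType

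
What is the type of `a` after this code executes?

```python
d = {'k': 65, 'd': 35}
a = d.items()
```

dict.items() returns a dict_items view

dict_items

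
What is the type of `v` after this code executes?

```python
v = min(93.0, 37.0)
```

min() of floats returns float

float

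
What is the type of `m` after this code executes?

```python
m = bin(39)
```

bin() returns str representation

str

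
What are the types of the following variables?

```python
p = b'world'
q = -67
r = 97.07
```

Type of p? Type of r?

p is bytes; r is float

bytes, float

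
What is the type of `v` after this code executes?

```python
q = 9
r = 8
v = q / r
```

int / int always returns float in Python 3 (9 / 8 = 1.125)

float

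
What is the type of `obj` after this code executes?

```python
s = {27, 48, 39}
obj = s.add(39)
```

set.add() returns None (mutates in place)

NoneType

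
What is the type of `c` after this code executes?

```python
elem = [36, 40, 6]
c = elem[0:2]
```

Slicing a list always returns a list

list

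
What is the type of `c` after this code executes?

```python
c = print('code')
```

print() returns None

NoneType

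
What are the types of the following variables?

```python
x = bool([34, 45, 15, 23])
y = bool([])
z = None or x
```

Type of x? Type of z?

bool() returns bool; None or <bool> returns the bool

bool, bool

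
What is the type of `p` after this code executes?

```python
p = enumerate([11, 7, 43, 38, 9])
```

enumerate() returns an enumerate iterator object

enumerate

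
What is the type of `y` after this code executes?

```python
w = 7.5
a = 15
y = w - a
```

float - int returns float (7.5 - 15 = -7.5)

float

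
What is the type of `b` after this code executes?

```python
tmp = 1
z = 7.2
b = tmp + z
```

int + float returns float (1 + 7.2 = 8.2)

float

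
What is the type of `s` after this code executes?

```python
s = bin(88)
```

bin() returns str representation

str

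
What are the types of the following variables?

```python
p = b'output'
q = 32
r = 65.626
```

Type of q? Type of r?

q is int; r is float

int, float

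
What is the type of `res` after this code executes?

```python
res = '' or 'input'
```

'or' returns first truthy value ('input', which is str)

str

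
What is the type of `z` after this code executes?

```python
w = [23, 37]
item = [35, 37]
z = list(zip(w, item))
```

list(zip(...)) returns a list of tuples

list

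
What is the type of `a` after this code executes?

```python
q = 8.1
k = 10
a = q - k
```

float - int returns float (8.1 - 10 = -1.9)

float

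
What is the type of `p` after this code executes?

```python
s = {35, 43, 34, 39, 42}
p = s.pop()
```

Popping from a set of ints returns int

int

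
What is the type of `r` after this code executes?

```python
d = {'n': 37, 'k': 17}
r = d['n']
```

Accessing dict[str, int] with key 'n' returns int value 37

int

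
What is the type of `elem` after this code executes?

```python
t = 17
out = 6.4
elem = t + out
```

int + float returns float (17 + 6.4 = 23.4)

float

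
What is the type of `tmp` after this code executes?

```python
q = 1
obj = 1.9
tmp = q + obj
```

int + float returns float (1 + 1.9 = 2.9)

float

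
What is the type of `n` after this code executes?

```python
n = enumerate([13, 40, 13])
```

enumerate() returns an enumerate iterator object

enumerate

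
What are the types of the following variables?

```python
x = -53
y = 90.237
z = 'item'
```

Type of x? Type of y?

x is int; y is float

int, float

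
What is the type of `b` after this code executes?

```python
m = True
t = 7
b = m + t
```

bool + int returns int (True is 1, so 1 + 7 = 8)

int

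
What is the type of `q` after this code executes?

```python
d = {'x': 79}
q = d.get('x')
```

dict.get() returns the value (int) when key is found

int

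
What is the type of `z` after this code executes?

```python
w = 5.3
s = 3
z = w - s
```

float - int returns float (5.3 - 3 = 2.3)

float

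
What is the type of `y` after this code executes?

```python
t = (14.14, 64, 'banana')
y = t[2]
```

Index 2 of tuple is 'banana' which is str

str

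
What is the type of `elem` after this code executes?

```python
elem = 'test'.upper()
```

str.upper() returns str

str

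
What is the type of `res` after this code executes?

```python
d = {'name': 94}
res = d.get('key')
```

dict.get() returns None when key 'key' is not found and no default given

NoneType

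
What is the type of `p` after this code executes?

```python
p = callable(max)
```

callable() returns bool

bool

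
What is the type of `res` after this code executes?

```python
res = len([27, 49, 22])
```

len() always returns int

int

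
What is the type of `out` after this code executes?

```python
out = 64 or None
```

'or' returns first truthy value (64, int)

int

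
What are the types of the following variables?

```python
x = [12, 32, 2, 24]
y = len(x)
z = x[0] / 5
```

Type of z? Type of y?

int / int returns float; len() returns int

float, int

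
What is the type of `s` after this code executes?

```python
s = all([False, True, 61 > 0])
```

all() returns bool

bool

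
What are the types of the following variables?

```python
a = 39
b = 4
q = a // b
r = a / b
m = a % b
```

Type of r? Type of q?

int / int returns float; int // int returns int

float, int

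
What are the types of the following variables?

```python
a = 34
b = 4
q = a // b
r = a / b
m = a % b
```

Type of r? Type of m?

int / int returns float; int % int returns int

float, int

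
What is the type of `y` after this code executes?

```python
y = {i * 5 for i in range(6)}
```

A set comprehension {expr for x in iterable} produces a set

set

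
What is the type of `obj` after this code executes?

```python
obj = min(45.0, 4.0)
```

min() of floats returns float

float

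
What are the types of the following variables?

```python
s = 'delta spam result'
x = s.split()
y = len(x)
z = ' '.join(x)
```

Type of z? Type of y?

str.join() returns str; len() returns int

str, int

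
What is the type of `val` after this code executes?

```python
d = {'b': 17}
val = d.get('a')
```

dict.get() returns None when key 'a' is not found and no default given

NoneType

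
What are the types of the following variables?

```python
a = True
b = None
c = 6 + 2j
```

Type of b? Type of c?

b is NoneType; c is complex

NoneType, complex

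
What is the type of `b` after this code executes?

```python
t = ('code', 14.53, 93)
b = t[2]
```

Index 2 of tuple is 93 which is int

int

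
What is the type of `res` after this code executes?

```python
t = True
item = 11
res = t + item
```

bool + int returns int (True is 1, so 1 + 11 = 12)

int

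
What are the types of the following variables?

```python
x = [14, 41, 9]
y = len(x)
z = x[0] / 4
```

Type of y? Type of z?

len() returns int; int / int returns float

int, float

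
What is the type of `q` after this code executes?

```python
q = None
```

None has type NoneType

NoneType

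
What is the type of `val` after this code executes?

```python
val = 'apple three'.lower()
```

str.lower() returns str

str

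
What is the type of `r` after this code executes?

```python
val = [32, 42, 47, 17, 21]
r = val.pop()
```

list.pop() returns the popped element (int here)

int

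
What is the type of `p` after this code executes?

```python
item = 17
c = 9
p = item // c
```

int // int returns int (17 // 9 = 1)

int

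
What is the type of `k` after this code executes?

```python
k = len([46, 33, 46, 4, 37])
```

len() always returns int

int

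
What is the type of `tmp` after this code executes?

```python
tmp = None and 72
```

'and' returns first falsy value (None)

NoneType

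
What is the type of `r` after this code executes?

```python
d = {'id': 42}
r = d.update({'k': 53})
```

dict.update() returns None

NoneType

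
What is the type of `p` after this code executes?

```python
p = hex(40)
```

hex() returns str representation

str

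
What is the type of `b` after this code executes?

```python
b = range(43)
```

range() returns a range object

range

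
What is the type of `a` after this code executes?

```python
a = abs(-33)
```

abs() of int returns int

int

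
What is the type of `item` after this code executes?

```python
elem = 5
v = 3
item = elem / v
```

int / int always returns float in Python 3 (5 / 3 = 1.66667)

float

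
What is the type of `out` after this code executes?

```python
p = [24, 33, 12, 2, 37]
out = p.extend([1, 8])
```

list.extend() returns None

NoneType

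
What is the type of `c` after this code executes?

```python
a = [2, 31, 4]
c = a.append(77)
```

list.append() returns None (mutates in place)

NoneType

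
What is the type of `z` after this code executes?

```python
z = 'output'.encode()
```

str.encode() returns bytes

bytes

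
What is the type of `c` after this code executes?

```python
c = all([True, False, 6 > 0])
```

all() returns bool

bool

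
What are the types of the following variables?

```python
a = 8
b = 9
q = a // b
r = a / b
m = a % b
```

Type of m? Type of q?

int % int returns int; int // int returns int

int, int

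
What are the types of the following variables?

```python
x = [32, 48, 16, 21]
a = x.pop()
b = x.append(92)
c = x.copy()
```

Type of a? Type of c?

list.pop() returns the element (int); list.copy() returns list

int, list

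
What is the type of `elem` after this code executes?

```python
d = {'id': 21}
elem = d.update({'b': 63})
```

dict.update() returns None

NoneType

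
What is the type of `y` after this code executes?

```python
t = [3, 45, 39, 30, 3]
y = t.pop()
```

list.pop() returns the popped element (int here)

int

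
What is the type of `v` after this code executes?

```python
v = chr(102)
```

chr() returns str (single character)

str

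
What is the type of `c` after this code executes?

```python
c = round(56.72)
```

round() with no ndigits arg returns int

int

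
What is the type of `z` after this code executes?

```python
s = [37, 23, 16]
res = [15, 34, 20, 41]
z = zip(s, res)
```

zip() returns a zip iterator object

zip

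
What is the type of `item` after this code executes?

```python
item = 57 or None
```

'or' returns first truthy value (57, int)

int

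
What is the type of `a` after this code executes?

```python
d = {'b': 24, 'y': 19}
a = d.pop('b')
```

dict.pop() returns the value (int)

int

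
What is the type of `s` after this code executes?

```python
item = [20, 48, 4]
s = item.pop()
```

list.pop() returns the popped element (int here)

int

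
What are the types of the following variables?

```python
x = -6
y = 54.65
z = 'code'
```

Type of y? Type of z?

y is float; z is str

float, str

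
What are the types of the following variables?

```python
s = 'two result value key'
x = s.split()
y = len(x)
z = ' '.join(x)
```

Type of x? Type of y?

str.split() returns list; len() returns int

list, int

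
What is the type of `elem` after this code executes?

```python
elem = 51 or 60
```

'or' returns the first truthy value (51, which is int)

int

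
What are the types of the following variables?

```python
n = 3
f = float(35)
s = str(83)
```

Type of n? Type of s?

n is int; s is str

int, str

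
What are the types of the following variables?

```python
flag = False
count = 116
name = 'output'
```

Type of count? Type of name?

count is int; name is str

int, str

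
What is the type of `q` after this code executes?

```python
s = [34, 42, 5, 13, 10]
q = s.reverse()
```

list.reverse() returns None

NoneType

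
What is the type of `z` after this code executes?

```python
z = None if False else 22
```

Ternary: condition is False, else branch (22) taken → int

int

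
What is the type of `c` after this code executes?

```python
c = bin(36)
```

bin() returns str representation

str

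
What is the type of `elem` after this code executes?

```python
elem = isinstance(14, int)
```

isinstance() returns bool

bool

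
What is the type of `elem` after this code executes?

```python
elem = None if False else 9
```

Ternary: condition is False, else branch (9) taken → int

int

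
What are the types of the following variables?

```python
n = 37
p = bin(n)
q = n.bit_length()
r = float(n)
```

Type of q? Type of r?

int.bit_length() returns int; float() returns float

int, float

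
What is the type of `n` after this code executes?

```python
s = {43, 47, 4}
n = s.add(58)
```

set.add() returns None (mutates in place)

NoneType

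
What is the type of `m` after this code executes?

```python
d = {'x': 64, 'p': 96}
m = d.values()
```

.values() returns a dict_values view object

dict_values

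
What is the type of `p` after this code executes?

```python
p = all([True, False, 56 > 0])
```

all() returns bool

bool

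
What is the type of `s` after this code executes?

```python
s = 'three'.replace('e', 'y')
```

str.replace() returns str

str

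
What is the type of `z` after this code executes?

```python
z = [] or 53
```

'or' returns first truthy value (53, which is int)

int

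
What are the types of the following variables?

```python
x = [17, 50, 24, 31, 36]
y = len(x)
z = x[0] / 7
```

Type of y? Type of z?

len() returns int; int / int returns float

int, float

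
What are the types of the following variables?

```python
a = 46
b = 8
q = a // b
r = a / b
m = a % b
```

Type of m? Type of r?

int % int returns int; int / int returns float

int, float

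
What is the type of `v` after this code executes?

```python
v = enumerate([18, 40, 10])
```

enumerate() returns an enumerate iterator object

enumerate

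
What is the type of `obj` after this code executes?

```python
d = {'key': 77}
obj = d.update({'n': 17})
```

dict.update() returns None

NoneType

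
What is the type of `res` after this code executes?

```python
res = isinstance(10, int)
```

isinstance() returns bool

bool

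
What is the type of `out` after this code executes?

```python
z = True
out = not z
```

'not' always returns bool

bool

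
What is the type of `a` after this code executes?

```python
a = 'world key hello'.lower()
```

str.lower() returns str

str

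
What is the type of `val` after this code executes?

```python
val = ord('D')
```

ord() returns int (Unicode code point)

int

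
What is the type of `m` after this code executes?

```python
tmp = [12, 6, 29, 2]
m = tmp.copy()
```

list.copy() returns list

list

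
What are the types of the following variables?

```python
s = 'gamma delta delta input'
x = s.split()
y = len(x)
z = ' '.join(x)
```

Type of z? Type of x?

str.join() returns str; str.split() returns list

str, list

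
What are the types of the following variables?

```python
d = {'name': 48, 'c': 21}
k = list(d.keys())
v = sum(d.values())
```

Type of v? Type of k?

sum of int values returns int; list(...) returns list

int, list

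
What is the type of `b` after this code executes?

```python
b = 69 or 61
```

'or' returns the first truthy value (69, which is int)

int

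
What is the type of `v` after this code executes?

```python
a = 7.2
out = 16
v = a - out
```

float - int returns float (7.2 - 16 = -8.8)

float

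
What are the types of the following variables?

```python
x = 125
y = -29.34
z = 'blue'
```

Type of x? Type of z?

x is int; z is str

int, str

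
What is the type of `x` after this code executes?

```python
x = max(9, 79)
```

max() of ints returns int

int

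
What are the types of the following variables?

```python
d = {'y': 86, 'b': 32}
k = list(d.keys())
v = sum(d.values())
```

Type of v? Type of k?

sum of int values returns int; list(...) returns list

int, list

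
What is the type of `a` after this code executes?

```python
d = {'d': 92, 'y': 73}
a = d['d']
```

Accessing dict[str, int] with key 'd' returns int value 92

int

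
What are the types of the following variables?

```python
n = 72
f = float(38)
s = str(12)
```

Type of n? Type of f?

n is int; f is float

int, float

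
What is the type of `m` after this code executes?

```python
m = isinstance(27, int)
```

isinstance() returns bool

bool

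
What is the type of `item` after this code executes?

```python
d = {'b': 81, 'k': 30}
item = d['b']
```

Accessing dict[str, int] with key 'b' returns int value 81

int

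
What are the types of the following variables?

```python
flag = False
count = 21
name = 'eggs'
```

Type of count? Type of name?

count is int; name is str

int, str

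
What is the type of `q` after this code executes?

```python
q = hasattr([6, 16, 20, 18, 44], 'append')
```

hasattr() returns bool

bool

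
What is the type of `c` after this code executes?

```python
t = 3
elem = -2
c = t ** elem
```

int ** negative int returns float

float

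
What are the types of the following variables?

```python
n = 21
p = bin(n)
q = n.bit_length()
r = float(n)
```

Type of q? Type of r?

int.bit_length() returns int; float() returns float

int, float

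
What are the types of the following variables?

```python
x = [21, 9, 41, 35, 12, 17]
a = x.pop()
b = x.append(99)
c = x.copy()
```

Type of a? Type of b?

list.pop() returns the element (int); list.append() returns None

int, NoneType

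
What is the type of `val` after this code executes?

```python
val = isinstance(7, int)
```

isinstance() returns bool

bool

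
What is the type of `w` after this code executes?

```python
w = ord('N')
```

ord() returns int (Unicode code point)

int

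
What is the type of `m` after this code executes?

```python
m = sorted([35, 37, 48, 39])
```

sorted() always returns list

list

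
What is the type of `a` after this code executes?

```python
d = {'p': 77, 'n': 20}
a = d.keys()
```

.keys() returns a dict_keys view object

dict_keys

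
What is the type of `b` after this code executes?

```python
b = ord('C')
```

ord() returns int (Unicode code point)

int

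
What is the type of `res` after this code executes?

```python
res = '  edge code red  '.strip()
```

str.strip() returns str

str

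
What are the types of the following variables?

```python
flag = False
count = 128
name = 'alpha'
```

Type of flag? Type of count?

flag is bool; count is int

bool, int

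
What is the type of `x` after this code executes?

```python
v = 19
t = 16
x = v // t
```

int // int returns int (19 // 16 = 1)

int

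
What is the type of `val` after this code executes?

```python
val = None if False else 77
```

Ternary: condition is False, else branch (77) taken → int

int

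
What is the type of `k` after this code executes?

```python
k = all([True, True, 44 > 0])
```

all() returns bool

bool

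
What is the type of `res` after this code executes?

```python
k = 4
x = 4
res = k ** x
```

int ** positive int returns int (4 ** 4 = 256)

int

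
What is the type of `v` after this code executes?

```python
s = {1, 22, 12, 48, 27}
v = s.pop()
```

Popping from a set of ints returns int

int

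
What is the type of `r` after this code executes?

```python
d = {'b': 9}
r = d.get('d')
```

dict.get() returns None when key 'd' is not found and no default given

NoneType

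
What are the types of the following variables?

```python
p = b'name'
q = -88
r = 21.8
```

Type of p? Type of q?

p is bytes; q is int

bytes, int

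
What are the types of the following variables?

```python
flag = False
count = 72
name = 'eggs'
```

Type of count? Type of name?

count is int; name is str

int, str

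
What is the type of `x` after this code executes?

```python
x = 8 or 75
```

'or' returns the first truthy value (8, which is int)

int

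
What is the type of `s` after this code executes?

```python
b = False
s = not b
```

'not' always returns bool

bool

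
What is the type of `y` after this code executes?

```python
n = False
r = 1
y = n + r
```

bool + int returns int (False is 0, so 0 + 1 = 1)

int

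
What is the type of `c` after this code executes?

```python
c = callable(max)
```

callable() returns bool

bool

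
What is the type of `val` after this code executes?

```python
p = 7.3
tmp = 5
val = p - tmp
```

float - int returns float (7.3 - 5 = 2.3)

float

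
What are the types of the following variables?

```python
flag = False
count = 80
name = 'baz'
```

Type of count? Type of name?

count is int; name is str

int, str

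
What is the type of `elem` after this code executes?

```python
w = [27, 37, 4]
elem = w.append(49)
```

list.append() returns None (mutates in place)

NoneType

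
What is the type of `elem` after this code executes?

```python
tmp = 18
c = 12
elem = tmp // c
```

int // int returns int (18 // 12 = 1)

int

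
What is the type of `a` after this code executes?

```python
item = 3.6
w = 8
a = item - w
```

float - int returns float (3.6 - 8 = -4.4)

float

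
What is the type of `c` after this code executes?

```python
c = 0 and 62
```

'and' returns the first falsy value (0, which is int)

int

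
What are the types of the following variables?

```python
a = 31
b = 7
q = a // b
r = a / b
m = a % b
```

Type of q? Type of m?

int // int returns int; int % int returns int

int, int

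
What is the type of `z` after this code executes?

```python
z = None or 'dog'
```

'or' with None returns the other value ('dog', str)

str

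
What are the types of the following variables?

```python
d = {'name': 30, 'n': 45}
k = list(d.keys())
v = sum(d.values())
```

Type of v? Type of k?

sum of int values returns int; list(...) returns list

int, list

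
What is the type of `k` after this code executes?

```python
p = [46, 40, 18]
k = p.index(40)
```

list.index() returns int

int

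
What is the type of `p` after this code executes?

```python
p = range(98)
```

range() returns a range object

range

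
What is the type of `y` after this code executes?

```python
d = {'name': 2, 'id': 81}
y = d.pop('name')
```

dict.pop() returns the value (int)

int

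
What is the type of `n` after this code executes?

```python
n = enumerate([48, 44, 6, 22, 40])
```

enumerate() returns an enumerate iterator object

enumerate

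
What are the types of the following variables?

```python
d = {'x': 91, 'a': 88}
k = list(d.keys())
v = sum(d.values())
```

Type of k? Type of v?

list(...) returns list; sum of int values returns int

list, int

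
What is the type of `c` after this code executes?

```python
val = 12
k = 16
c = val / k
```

int / int always returns float in Python 3 (12 / 16 = 0.75)

float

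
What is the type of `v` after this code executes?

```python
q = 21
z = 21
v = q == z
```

Equality comparison returns bool

bool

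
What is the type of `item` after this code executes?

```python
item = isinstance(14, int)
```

isinstance() returns bool

bool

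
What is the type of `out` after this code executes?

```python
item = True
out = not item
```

'not' always returns bool

bool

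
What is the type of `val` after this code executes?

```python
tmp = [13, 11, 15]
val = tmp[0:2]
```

Slicing a list always returns a list

list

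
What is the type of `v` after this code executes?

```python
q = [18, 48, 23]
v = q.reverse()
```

list.reverse() returns None

NoneType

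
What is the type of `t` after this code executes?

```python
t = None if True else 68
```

Ternary: condition is True, if branch (None) taken → NoneType

NoneType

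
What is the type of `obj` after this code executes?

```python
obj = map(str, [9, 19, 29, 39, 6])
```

map() returns a map iterator object

map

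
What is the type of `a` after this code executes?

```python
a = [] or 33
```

'or' returns first truthy value (33, which is int)

int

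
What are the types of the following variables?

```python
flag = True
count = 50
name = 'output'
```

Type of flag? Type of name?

flag is bool; name is str

bool, str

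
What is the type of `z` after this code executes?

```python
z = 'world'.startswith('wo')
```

str.startswith() returns bool

bool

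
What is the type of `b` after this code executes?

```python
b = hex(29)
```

hex() returns str representation

str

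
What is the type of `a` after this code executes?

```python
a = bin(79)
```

bin() returns str representation

str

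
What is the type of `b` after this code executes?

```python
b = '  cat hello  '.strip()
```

str.strip() returns str

str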